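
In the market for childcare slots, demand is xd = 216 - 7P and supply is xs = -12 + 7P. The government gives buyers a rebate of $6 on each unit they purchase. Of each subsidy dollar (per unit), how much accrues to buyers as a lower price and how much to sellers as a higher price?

Pre-subsidy: 216 - 7P = -12 + 7P gives P* = 114/7, x* = 102.
With the rebate, buyers effectively pay Pb = Ps − 6, where Ps is the price sellers receive.
Demand in terms of Ps becomes xd = 216 − 7(Ps − 6) = 258 - 7Ps. Setting this equal to supply: 258 - 7Ps = -12 + 7Ps, so Ps = 135/7.
Buyers pay Pb = 135/7 − 6 = 93/7; x' = -12 + 7·(135/7) = 123.
Buyers' price falls by P* − Pb = 114/7 − 93/7 = 3; sellers' price rises by Ps − P* = 135/7 − 114/7 = 3.

Buyers gain $3 per unit; sellers gain $3 per unit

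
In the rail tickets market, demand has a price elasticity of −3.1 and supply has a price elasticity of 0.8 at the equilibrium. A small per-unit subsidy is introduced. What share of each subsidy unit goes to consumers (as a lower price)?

For a small subsidy around the equilibrium, the benefit split depends on the relative slopes, which at a point are proportional to the elasticities.
Buyer share = εs/(εs + |εd|) = 0.8/(0.8 + 3.1) = 8/39; seller share = |εd|/(εs + |εd|) = 31/39.

Consumer share = 8/39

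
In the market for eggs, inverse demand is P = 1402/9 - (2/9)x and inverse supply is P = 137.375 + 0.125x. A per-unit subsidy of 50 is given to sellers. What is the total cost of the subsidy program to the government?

Government cost = 9850

Pre-subsidy: 1402/9 - (2/9)x = 137.375 + 0.125x gives x* = 53 and P* = 144.
With the subsidy, sellers receive Ps = Pb + 50 for each unit, where Pb is the price buyers pay.
On the curves, Pb = 1402/9 - (2/9)x and Ps = 137.375 + 0.125x; the wedge Ps − Pb = 50 gives 137.375 + 0.125x − (1402/9 - (2/9)x) = 50, so x' = 197.
Then Pb = 1402/9 − (2/9)·197 = 112 and Ps = 137.375 + 0.125·197 = 162.
Government outlay = subsidy × quantity = 50 × 197 = 9850.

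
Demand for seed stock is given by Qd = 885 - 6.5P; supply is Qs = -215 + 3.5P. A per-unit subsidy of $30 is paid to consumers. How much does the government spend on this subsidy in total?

Government cost = $7147.5

Pre-subsidy: 885 - 6.5P = -215 + 3.5P gives P* = 110, Q* = 170.
With the rebate, buyers effectively pay Pb = Ps − 30, where Ps is the price sellers receive.
Demand in terms of Ps becomes Qd = 885 − 6.5(Ps − 30) = 1080 - 6.5Ps. Setting this equal to supply: 1080 - 6.5Ps = -215 + 3.5Ps, so Ps = 129.5.
Buyers pay Pb = 129.5 − 30 = 99.5; Q' = -215 + 3.5·129.5 = 238.25.
Government outlay = subsidy × quantity = 30 × 238.25 = 7147.5.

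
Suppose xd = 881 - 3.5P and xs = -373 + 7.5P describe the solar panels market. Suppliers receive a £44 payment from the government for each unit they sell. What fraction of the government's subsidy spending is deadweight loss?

Pre-subsidy: 881 - 3.5P = -373 + 7.5P gives P* = 114, x* = 482.
With the subsidy, sellers receive Ps = Pb + 44 for each unit, where Pb is the price buyers pay.
Supply in terms of Pb becomes xs = -373 + 7.5(Pb + 44) = -43 + 7.5Pb. Setting this equal to demand: 881 - 3.5Pb = -43 + 7.5Pb, so Pb = 84.
Sellers receive Ps = 84 + 44 = 128; x' = 881 − 3.5·84 = 587.
ΔCS = ½(482 + 587)(114 − 84) = 16035; ΔPS = ½(482 + 587)(128 − 114) = 7483.
Government spending = 44 × 587 = 25828.
DWL = ½ × 44 × (587 − 482) = 2310; fraction = 2310 / 25828 = 105/1174.

DWL / government spending = 105/1174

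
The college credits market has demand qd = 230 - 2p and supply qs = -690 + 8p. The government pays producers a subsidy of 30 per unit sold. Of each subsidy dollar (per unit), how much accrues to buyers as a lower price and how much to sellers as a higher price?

Buyers gain 24 per unit; sellers gain 6 per unit

Pre-subsidy: 230 - 2p = -690 + 8p gives p* = 92, q* = 46.
With the subsidy, sellers receive ps = pb + 30 for each unit, where pb is the price buyers pay.
Supply in terms of pb becomes qs = -690 + 8(pb + 30) = -450 + 8pb. Setting this equal to demand: 230 - 2pb = -450 + 8pb, so pb = 68.
Sellers receive ps = 68 + 30 = 98; q' = 230 − 2·68 = 94.
Buyers' price falls by p* − pb = 92 − 68 = 24; sellers' price rises by ps − p* = 98 − 92 = 6.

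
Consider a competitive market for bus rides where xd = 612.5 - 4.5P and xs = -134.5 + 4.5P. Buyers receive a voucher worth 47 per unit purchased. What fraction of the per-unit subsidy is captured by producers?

Pre-subsidy: 612.5 - 4.5P = -134.5 + 4.5P gives P* = 83, x* = 239.
With the rebate, buyers effectively pay Pb = Ps − 47, where Ps is the price sellers receive.
Demand in terms of Ps becomes xd = 612.5 − 4.5(Ps − 47) = 824 - 4.5Ps. Setting this equal to supply: 824 - 4.5Ps = -134.5 + 4.5Ps, so Ps = 106.5.
Buyers pay Pb = 106.5 − 47 = 59.5; x' = -134.5 + 4.5·106.5 = 344.75.
Buyers' price falls by P* − Pb = 83 − 59.5 = 23.5; sellers' price rises by Ps − P* = 106.5 − 83 = 23.5.
So producers capture 23.5/47 = 0.5 of each unit of subsidy.

Producer share = 0.5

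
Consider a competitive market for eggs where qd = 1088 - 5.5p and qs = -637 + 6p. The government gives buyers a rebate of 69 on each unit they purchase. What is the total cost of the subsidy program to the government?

Government cost = 31809

Pre-subsidy: 1088 - 5.5p = -637 + 6p gives p* = 150, q* = 263.
With the rebate, buyers effectively pay pb = ps − 69, where ps is the price sellers receive.
Demand in terms of ps becomes qd = 1088 − 5.5(ps − 69) = 1467.5 - 5.5ps. Setting this equal to supply: 1467.5 - 5.5ps = -637 + 6ps, so ps = 183.
Buyers pay pb = 183 − 69 = 114; q' = -637 + 6·183 = 461.
Government outlay = subsidy × quantity = 69 × 461 = 31809.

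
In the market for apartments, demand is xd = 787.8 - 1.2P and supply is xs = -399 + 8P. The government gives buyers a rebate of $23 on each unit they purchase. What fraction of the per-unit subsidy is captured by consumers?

Pre-subsidy: 787.8 - 1.2P = -399 + 8P gives P* = 129, x* = 633.
With the rebate, buyers effectively pay Pb = Ps − 23, where Ps is the price sellers receive.
Demand in terms of Ps becomes xd = 787.8 − 1.2(Ps − 23) = 815.4 - 1.2Ps. Setting this equal to supply: 815.4 - 1.2Ps = -399 + 8Ps, so Ps = 132.
Buyers pay Pb = 132 − 23 = 109; x' = -399 + 8·132 = 657.
Buyers' price falls by P* − Pb = 129 − 109 = 20; sellers' price rises by Ps − P* = 132 − 129 = 3.
So consumers capture 20/23 = 20/23 of each unit of subsidy.

Consumer share = 20/23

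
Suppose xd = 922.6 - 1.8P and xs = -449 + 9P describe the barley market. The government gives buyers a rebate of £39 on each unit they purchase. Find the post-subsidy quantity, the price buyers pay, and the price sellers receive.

Pre-subsidy: 922.6 - 1.8P = -449 + 9P gives P* = 127, x* = 694.
With the rebate, buyers effectively pay Pb = Ps − 39, where Ps is the price sellers receive.
Demand in terms of Ps becomes xd = 922.6 − 1.8(Ps − 39) = 992.8 - 1.8Ps. Setting this equal to supply: 992.8 - 1.8Ps = -449 + 9Ps, so Ps = 133.5.
Buyers pay Pb = 133.5 − 39 = 94.5; x' = -449 + 9·133.5 = 752.5.

x' = 752.5; buyers pay £94.5; sellers receive £133.5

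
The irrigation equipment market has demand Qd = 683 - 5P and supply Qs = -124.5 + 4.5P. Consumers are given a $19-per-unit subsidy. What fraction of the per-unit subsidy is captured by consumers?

Pre-subsidy: 683 - 5P = -124.5 + 4.5P gives P* = 85, Q* = 258.
With the rebate, buyers effectively pay Pb = Ps − 19, where Ps is the price sellers receive.
Demand in terms of Ps becomes Qd = 683 − 5(Ps − 19) = 778 - 5Ps. Setting this equal to supply: 778 - 5Ps = -124.5 + 4.5Ps, so Ps = 95.
Buyers pay Pb = 95 − 19 = 76; Q' = -124.5 + 4.5·95 = 303.
Buyers' price falls by P* − Pb = 85 − 76 = 9; sellers' price rises by Ps − P* = 95 − 85 = 10.
So consumers capture 9/19 = 9/19 of each unit of subsidy.

Consumer share = 9/19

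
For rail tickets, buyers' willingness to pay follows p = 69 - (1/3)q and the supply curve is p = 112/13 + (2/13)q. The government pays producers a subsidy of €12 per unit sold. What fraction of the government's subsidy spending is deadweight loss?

Pre-subsidy: 69 - (1/3)q = 112/13 + (2/13)q gives q* = 2355/19 and p* = 526/19.
With the subsidy, sellers receive ps = pb + 12 for each unit, where pb is the price buyers pay.
On the curves, pb = 69 - (1/3)q and ps = 112/13 + (2/13)q; the wedge ps − pb = 12 gives 112/13 + (2/13)q − (69 - (1/3)q) = 12, so q' = 2823/19.
Then pb = 69 − (1/3)·(2823/19) = 370/19 and ps = 112/13 + (2/13)·(2823/19) = 598/19.
ΔCS = ½(2355/19 + 2823/19)(526/19 − 370/19) = 403884/361; ΔPS = ½(2355/19 + 2823/19)(598/19 − 526/19) = 186408/361.
Government spending = 12 × 2823/19 = 33876/19.
DWL = ½ × 12 × (2823/19 − 2355/19) = 2808/19; fraction = (2808/19) / (33876/19) = 78/941.

DWL / government spending = 78/941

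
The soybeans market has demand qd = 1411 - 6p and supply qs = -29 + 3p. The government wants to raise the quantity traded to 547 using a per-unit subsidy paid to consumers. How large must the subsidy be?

Required subsidy s = 48 per unit

At q = 547, invert demand for the buyer price: pb = (1411 − 547)/6 = 144; invert supply for the seller price: ps = (547 − (-29))/3 = 192.
The subsidy must fill the gap: s = ps − pb = 192 − 144 = 48.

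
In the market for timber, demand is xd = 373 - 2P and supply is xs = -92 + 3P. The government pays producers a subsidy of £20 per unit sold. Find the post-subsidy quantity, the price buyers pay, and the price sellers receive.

x' = 211; buyers pay £81; sellers receive £101

Pre-subsidy: 373 - 2P = -92 + 3P gives P* = 93, x* = 187.
With the subsidy, sellers receive Ps = Pb + 20 for each unit, where Pb is the price buyers pay.
Supply in terms of Pb becomes xs = -92 + 3(Pb + 20) = -32 + 3Pb. Setting this equal to demand: 373 - 2Pb = -32 + 3Pb, so Pb = 81.
Sellers receive Ps = 81 + 20 = 101; x' = 373 − 2·81 = 211.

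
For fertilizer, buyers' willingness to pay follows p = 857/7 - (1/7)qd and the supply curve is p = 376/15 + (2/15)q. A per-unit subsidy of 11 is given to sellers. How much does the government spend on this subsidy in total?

Government cost = 125158/29

Pre-subsidy: 857/7 - (1/7)q = 376/15 + (2/15)q gives q* = 10223/29 and p* = 2090/29.
With the subsidy, sellers receive ps = pb + 11 for each unit, where pb is the price buyers pay.
On the curves, pb = 857/7 - (1/7)q and ps = 376/15 + (2/15)q; the wedge ps − pb = 11 gives 376/15 + (2/15)q − (857/7 - (1/7)q) = 11, so q' = 11378/29.
Then pb = 857/7 − (1/7)·(11378/29) = 1925/29 and ps = 376/15 + (2/15)·(11378/29) = 2244/29.
Government outlay = subsidy × quantity = 11 × 11378/29 = 125158/29.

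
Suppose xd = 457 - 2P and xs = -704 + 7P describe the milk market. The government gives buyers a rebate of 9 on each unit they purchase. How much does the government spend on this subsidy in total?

Government cost = 1917

Pre-subsidy: 457 - 2P = -704 + 7P gives P* = 129, x* = 199.
With the rebate, buyers effectively pay Pb = Ps − 9, where Ps is the price sellers receive.
Demand in terms of Ps becomes xd = 457 − 2(Ps − 9) = 475 - 2Ps. Setting this equal to supply: 475 - 2Ps = -704 + 7Ps, so Ps = 131.
Buyers pay Pb = 131 − 9 = 122; x' = -704 + 7·131 = 213.
Government outlay = subsidy × quantity = 9 × 213 = 1917.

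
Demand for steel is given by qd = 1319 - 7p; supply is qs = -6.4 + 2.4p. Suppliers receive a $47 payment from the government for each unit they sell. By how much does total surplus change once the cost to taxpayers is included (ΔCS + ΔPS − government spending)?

Net change in total surplus = -$1974

Pre-subsidy: 1319 - 7p = -6.4 + 2.4p gives p* = 141, q* = 332.
With the subsidy, sellers receive ps = pb + 47 for each unit, where pb is the price buyers pay.
Supply in terms of pb becomes qs = -6.4 + 2.4(pb + 47) = 106.4 + 2.4pb. Setting this equal to demand: 1319 - 7pb = 106.4 + 2.4pb, so pb = 129.
Sellers receive ps = 129 + 47 = 176; q' = 1319 − 7·129 = 416.
ΔCS = ½(332 + 416)(141 − 129) = 4488; ΔPS = ½(332 + 416)(176 − 141) = 13090.
Government spending = 47 × 416 = 19552.
Net change = 4488 + 13090 − 19552 = -1974. The loss equals the DWL triangle ½·47·84.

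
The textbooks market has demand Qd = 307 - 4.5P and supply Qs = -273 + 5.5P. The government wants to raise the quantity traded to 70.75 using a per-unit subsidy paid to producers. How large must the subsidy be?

At Q = 70.75, invert demand for the buyer price: Pb = (307 − 70.75)/4.5 = 52.5; invert supply for the seller price: Ps = (70.75 − (-273))/5.5 = 62.5.
The subsidy must fill the gap: s = Ps − Pb = 62.5 − 52.5 = 10.

Required subsidy s = 10 per unit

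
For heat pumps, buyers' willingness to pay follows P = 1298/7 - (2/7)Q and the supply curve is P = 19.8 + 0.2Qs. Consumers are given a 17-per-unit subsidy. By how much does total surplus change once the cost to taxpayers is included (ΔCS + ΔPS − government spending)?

Pre-subsidy: 1298/7 - (2/7)Q = 19.8 + 0.2Q gives Q* = 341 and P* = 88.
With the rebate, buyers effectively pay Pb = Ps − 17, where Ps is the price sellers receive.
On the curves, Pb = 1298/7 - (2/7)Q and Ps = 19.8 + 0.2Q; the wedge Ps − Pb = 17 gives 19.8 + 0.2Q − (1298/7 - (2/7)Q) = 17, so Q' = 376.
Then Pb = 1298/7 − (2/7)·376 = 78 and Ps = 19.8 + 0.2·376 = 95.
ΔCS = ½(341 + 376)(88 − 78) = 3585; ΔPS = ½(341 + 376)(95 − 88) = 2509.5.
Government spending = 17 × 376 = 6392.
Net change = 3585 + 2509.5 − 6392 = -297.5. The loss equals the DWL triangle ½·17·35.

Net change in total surplus = -297.5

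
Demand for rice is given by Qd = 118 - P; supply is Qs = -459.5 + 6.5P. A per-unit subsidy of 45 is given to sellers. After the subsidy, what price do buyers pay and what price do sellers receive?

Buyers pay 38; sellers receive 83

Pre-subsidy: 118 - P = -459.5 + 6.5P gives P* = 77, Q* = 41.
With the subsidy, sellers receive Ps = Pb + 45 for each unit, where Pb is the price buyers pay.
Supply in terms of Pb becomes Qs = -459.5 + 6.5(Pb + 45) = -167 + 6.5Pb. Setting this equal to demand: 118 - Pb = -167 + 6.5Pb, so Pb = 38.
Sellers receive Ps = 38 + 45 = 83; Q' = 118 − 1·38 = 80.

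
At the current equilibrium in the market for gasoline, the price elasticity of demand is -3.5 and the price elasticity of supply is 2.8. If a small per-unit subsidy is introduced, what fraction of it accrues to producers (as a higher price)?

Producer share = 5/9

For a small subsidy around the equilibrium, the benefit split depends on the relative slopes, which at a point are proportional to the elasticities.
Buyer share = εs/(εs + |εd|) = 2.8/(2.8 + 3.5) = 4/9; seller share = |εd|/(εs + |εd|) = 5/9.
So producers capture 5/9 of the subsidy.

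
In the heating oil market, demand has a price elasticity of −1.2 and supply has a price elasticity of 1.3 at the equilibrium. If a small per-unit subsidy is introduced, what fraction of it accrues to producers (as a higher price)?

For a small subsidy around the equilibrium, the benefit split depends on the relative slopes, which at a point are proportional to the elasticities.
Buyer share = εs/(εs + |εd|) = 1.3/(1.3 + 1.2) = 0.52; seller share = |εd|/(εs + |εd|) = 0.48.
So producers capture 0.48 of the subsidy.

Producer share = 0.48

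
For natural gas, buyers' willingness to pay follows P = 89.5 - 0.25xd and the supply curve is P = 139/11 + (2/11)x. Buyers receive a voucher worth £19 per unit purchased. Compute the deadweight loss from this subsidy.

Pre-subsidy: 89.5 - 0.25x = 139/11 + (2/11)x gives x* = 178 and P* = 45.
With the rebate, buyers effectively pay Pb = Ps − 19, where Ps is the price sellers receive.
On the curves, Pb = 89.5 - 0.25x and Ps = 139/11 + (2/11)x; the wedge Ps − Pb = 19 gives 139/11 + (2/11)x − (89.5 - 0.25x) = 19, so x' = 222.
Then Pb = 89.5 − 0.25·222 = 34 and Ps = 139/11 + (2/11)·222 = 53.
The subsidy expands output by 222 − 178 = 44 past the efficient level; on those units the gap between marginal cost and willingness to pay runs from 0 up to 19.
DWL = ½ × 19 × 44 = 418.

Deadweight loss = £418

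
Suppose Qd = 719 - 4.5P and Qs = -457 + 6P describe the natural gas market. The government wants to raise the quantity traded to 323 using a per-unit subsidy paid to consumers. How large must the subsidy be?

At Q = 323, invert demand for the buyer price: Pb = (719 − 323)/4.5 = 88; invert supply for the seller price: Ps = (323 − (-457))/6 = 130.
The subsidy must fill the gap: s = Ps − Pb = 130 − 88 = 42.

Required subsidy s = 42 per unit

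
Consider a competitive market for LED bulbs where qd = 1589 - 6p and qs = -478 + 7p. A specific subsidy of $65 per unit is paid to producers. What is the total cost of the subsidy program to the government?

Government cost = $54925

Pre-subsidy: 1589 - 6p = -478 + 7p gives p* = 159, q* = 635.
With the subsidy, sellers receive ps = pb + 65 for each unit, where pb is the price buyers pay.
Supply in terms of pb becomes qs = -478 + 7(pb + 65) = -23 + 7pb. Setting this equal to demand: 1589 - 6pb = -23 + 7pb, so pb = 124.
Sellers receive ps = 124 + 65 = 189; q' = 1589 − 6·124 = 845.
Government outlay = subsidy × quantity = 65 × 845 = 54925.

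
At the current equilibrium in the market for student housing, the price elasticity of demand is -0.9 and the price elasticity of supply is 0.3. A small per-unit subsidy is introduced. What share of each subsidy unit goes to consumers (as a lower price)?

For a small subsidy around the equilibrium, the benefit split depends on the relative slopes, which at a point are proportional to the elasticities.
Buyer share = εs/(εs + |εd|) = 0.3/(0.3 + 0.9) = 0.25; seller share = |εd|/(εs + |εd|) = 0.75.

Consumer share = 0.25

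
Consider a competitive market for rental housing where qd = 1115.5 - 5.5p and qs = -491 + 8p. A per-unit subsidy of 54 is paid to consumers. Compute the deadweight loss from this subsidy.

Deadweight loss = 4752

Pre-subsidy: 1115.5 - 5.5p = -491 + 8p gives p* = 119, q* = 461.
With the rebate, buyers effectively pay pb = ps − 54, where ps is the price sellers receive.
Demand in terms of ps becomes qd = 1115.5 − 5.5(ps − 54) = 1412.5 - 5.5ps. Setting this equal to supply: 1412.5 - 5.5ps = -491 + 8ps, so ps = 141.
Buyers pay pb = 141 − 54 = 87; q' = -491 + 8·141 = 637.
The subsidy expands output by 637 − 461 = 176 past the efficient level; on those units the gap between marginal cost and willingness to pay runs from 0 up to 54.
DWL = ½ × 54 × 176 = 4752.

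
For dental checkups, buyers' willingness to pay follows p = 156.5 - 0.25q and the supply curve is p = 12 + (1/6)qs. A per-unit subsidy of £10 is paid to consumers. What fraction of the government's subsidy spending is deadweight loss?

DWL / government spending = 10/309

Pre-subsidy: 156.5 - 0.25q = 12 + (1/6)q gives q* = 346.8 and p* = 69.8.
With the rebate, buyers effectively pay pb = ps − 10, where ps is the price sellers receive.
On the curves, pb = 156.5 - 0.25q and ps = 12 + (1/6)q; the wedge ps − pb = 10 gives 12 + (1/6)q − (156.5 - 0.25q) = 10, so q' = 370.8.
Then pb = 156.5 − 0.25·370.8 = 63.8 and ps = 12 + (1/6)·370.8 = 73.8.
ΔCS = ½(346.8 + 370.8)(69.8 − 63.8) = 2152.8; ΔPS = ½(346.8 + 370.8)(73.8 − 69.8) = 1435.2.
Government spending = 10 × 370.8 = 3708.
DWL = ½ × 10 × (370.8 − 346.8) = 120; fraction = 120 / 3708 = 10/309.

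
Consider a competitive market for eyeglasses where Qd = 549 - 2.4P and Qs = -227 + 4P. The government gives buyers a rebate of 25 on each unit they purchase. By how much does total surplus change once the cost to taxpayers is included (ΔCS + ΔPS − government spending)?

Pre-subsidy: 549 - 2.4P = -227 + 4P gives P* = 121.25, Q* = 258.
With the rebate, buyers effectively pay Pb = Ps − 25, where Ps is the price sellers receive.
Demand in terms of Ps becomes Qd = 549 − 2.4(Ps − 25) = 609 - 2.4Ps. Setting this equal to supply: 609 - 2.4Ps = -227 + 4Ps, so Ps = 130.625.
Buyers pay Pb = 130.625 − 25 = 105.625; Q' = -227 + 4·130.625 = 295.5.
ΔCS = ½(258 + 295.5)(121.25 − 105.625) = 4324.21875; ΔPS = ½(258 + 295.5)(130.625 − 121.25) = 2594.53125.
Government spending = 25 × 295.5 = 7387.5.
Net change = 4324.21875 + 2594.53125 − 7387.5 = -468.75. The loss equals the DWL triangle ½·25·37.5.

Net change in total surplus = -468.75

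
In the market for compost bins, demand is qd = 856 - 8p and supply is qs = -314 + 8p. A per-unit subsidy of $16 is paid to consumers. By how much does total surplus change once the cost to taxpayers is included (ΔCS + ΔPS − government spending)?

Pre-subsidy: 856 - 8p = -314 + 8p gives p* = 73.125, q* = 271.
With the rebate, buyers effectively pay pb = ps − 16, where ps is the price sellers receive.
Demand in terms of ps becomes qd = 856 − 8(ps − 16) = 984 - 8ps. Setting this equal to supply: 984 - 8ps = -314 + 8ps, so ps = 81.125.
Buyers pay pb = 81.125 − 16 = 65.125; q' = -314 + 8·81.125 = 335.
ΔCS = ½(271 + 335)(73.125 − 65.125) = 2424; ΔPS = ½(271 + 335)(81.125 − 73.125) = 2424.
Government spending = 16 × 335 = 5360.
Net change = 2424 + 2424 − 5360 = -512. The loss equals the DWL triangle ½·16·64.

Net change in total surplus = -$512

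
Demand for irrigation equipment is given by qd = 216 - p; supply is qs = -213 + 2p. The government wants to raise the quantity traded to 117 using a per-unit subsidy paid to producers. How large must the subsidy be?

Required subsidy s = 66 per unit

At q = 117, invert demand for the buyer price: pb = (216 − 117)/1 = 99; invert supply for the seller price: ps = (117 − (-213))/2 = 165.
The subsidy must fill the gap: s = ps − pb = 165 − 99 = 66.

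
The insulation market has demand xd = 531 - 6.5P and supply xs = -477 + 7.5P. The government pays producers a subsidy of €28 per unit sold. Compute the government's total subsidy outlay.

Government cost = €4494

Pre-subsidy: 531 - 6.5P = -477 + 7.5P gives P* = 72, x* = 63.
With the subsidy, sellers receive Ps = Pb + 28 for each unit, where Pb is the price buyers pay.
Supply in terms of Pb becomes xs = -477 + 7.5(Pb + 28) = -267 + 7.5Pb. Setting this equal to demand: 531 - 6.5Pb = -267 + 7.5Pb, so Pb = 57.
Sellers receive Ps = 57 + 28 = 85; x' = 531 − 6.5·57 = 160.5.
Government outlay = subsidy × quantity = 28 × 160.5 = 4494.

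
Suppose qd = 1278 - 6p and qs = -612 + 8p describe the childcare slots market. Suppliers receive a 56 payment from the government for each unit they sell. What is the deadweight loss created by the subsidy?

Pre-subsidy: 1278 - 6p = -612 + 8p gives p* = 135, q* = 468.
With the subsidy, sellers receive ps = pb + 56 for each unit, where pb is the price buyers pay.
Supply in terms of pb becomes qs = -612 + 8(pb + 56) = -164 + 8pb. Setting this equal to demand: 1278 - 6pb = -164 + 8pb, so pb = 103.
Sellers receive ps = 103 + 56 = 159; q' = 1278 − 6·103 = 660.
The subsidy expands output by 660 − 468 = 192 past the efficient level; on those units the gap between marginal cost and willingness to pay runs from 0 up to 56.
DWL = ½ × 56 × 192 = 5376.

Deadweight loss = 5376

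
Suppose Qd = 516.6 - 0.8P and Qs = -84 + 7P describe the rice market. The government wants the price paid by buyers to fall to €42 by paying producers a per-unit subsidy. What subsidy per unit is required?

At a buyer price of 42, quantity demanded is 516.6 − 0.8·42 = 483.
Sellers supply 483 only when they receive Ps with -84 + 7·Ps = 483, i.e. Ps = 81.
s = Ps − Pb = 81 − 42 = 39.

Required subsidy s = €39 per unit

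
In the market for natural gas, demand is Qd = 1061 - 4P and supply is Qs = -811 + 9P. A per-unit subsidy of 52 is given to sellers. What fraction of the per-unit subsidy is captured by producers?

Producer share = 4/13

Pre-subsidy: 1061 - 4P = -811 + 9P gives P* = 144, Q* = 485.
With the subsidy, sellers receive Ps = Pb + 52 for each unit, where Pb is the price buyers pay.
Supply in terms of Pb becomes Qs = -811 + 9(Pb + 52) = -343 + 9Pb. Setting this equal to demand: 1061 - 4Pb = -343 + 9Pb, so Pb = 108.
Sellers receive Ps = 108 + 52 = 160; Q' = 1061 − 4·108 = 629.
Buyers' price falls by P* − Pb = 144 − 108 = 36; sellers' price rises by Ps − P* = 160 − 144 = 16.
So producers capture 16/52 = 4/13 of each unit of subsidy.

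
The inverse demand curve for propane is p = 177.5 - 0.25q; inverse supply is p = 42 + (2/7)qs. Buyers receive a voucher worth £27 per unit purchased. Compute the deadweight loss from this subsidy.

Deadweight loss = £680.4

Pre-subsidy: 177.5 - 0.25q = 42 + (2/7)q gives q* = 3794/15 and p* = 1714/15.
With the rebate, buyers effectively pay pb = ps − 27, where ps is the price sellers receive.
On the curves, pb = 177.5 - 0.25q and ps = 42 + (2/7)q; the wedge ps − pb = 27 gives 42 + (2/7)q − (177.5 - 0.25q) = 27, so q' = 910/3.
Then pb = 177.5 − 0.25·(910/3) = 305/3 and ps = 42 + (2/7)·(910/3) = 386/3.
The subsidy expands output by 910/3 − 3794/15 = 50.4 past the efficient level; on those units the gap between marginal cost and willingness to pay runs from 0 up to 27.
DWL = ½ × 27 × 50.4 = 680.4.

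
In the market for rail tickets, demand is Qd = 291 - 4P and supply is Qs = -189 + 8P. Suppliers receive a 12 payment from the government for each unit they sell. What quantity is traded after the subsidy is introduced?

Q' = 163

Pre-subsidy: 291 - 4P = -189 + 8P gives P* = 40, Q* = 131.
With the subsidy, sellers receive Ps = Pb + 12 for each unit, where Pb is the price buyers pay.
Supply in terms of Pb becomes Qs = -189 + 8(Pb + 12) = -93 + 8Pb. Setting this equal to demand: 291 - 4Pb = -93 + 8Pb, so Pb = 32.
Sellers receive Ps = 32 + 12 = 44; Q' = 291 − 4·32 = 163.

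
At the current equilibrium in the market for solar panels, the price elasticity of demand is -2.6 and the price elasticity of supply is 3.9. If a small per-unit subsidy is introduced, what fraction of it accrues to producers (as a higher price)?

Producer share = 0.4

For a small subsidy around the equilibrium, the benefit split depends on the relative slopes, which at a point are proportional to the elasticities.
Buyer share = εs/(εs + |εd|) = 3.9/(3.9 + 2.6) = 0.6; seller share = |εd|/(εs + |εd|) = 0.4.
So producers capture 0.4 of the subsidy.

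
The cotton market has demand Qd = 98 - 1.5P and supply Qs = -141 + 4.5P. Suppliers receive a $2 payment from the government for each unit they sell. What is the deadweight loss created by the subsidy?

Deadweight loss = $2.25

Pre-subsidy: 98 - 1.5P = -141 + 4.5P gives P* = 239/6, Q* = 38.25.
With the subsidy, sellers receive Ps = Pb + 2 for each unit, where Pb is the price buyers pay.
Supply in terms of Pb becomes Qs = -141 + 4.5(Pb + 2) = -132 + 4.5Pb. Setting this equal to demand: 98 - 1.5Pb = -132 + 4.5Pb, so Pb = 115/3.
Sellers receive Ps = 115/3 + 2 = 121/3; Q' = 98 − 1.5·(115/3) = 40.5.
The subsidy expands output by 40.5 − 38.25 = 2.25 past the efficient level; on those units the gap between marginal cost and willingness to pay runs from 0 up to 2.
DWL = ½ × 2 × 2.25 = 2.25.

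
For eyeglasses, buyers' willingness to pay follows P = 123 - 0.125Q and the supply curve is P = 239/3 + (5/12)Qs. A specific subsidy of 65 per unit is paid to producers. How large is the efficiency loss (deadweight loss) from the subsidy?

Pre-subsidy: 123 - 0.125Q = 239/3 + (5/12)Q gives Q* = 80 and P* = 113.
With the subsidy, sellers receive Ps = Pb + 65 for each unit, where Pb is the price buyers pay.
On the curves, Pb = 123 - 0.125Q and Ps = 239/3 + (5/12)Q; the wedge Ps − Pb = 65 gives 239/3 + (5/12)Q − (123 - 0.125Q) = 65, so Q' = 200.
Then Pb = 123 − 0.125·200 = 98 and Ps = 239/3 + (5/12)·200 = 163.
The subsidy expands output by 200 − 80 = 120 past the efficient level; on those units the gap between marginal cost and willingness to pay runs from 0 up to 65.
DWL = ½ × 65 × 120 = 3900.

Deadweight loss = 3900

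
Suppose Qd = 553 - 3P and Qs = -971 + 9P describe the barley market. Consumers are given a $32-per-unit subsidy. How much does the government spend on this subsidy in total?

Government cost = $7808

Pre-subsidy: 553 - 3P = -971 + 9P gives P* = 127, Q* = 172.
With the rebate, buyers effectively pay Pb = Ps − 32, where Ps is the price sellers receive.
Demand in terms of Ps becomes Qd = 553 − 3(Ps − 32) = 649 - 3Ps. Setting this equal to supply: 649 - 3Ps = -971 + 9Ps, so Ps = 135.
Buyers pay Pb = 135 − 32 = 103; Q' = -971 + 9·135 = 244.
Government outlay = subsidy × quantity = 32 × 244 = 7808.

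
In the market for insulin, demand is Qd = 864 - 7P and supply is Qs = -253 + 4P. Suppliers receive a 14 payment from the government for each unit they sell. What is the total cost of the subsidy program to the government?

Pre-subsidy: 864 - 7P = -253 + 4P gives P* = 1117/11, Q* = 1685/11.
With the subsidy, sellers receive Ps = Pb + 14 for each unit, where Pb is the price buyers pay.
Supply in terms of Pb becomes Qs = -253 + 4(Pb + 14) = -197 + 4Pb. Setting this equal to demand: 864 - 7Pb = -197 + 4Pb, so Pb = 1061/11.
Sellers receive Ps = 1061/11 + 14 = 1215/11; Q' = 864 − 7·(1061/11) = 2077/11.
Government outlay = subsidy × quantity = 14 × 2077/11 = 29078/11.

Government cost = 29078/11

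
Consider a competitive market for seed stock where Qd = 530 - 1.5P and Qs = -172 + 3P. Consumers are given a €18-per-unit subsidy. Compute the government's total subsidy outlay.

Government cost = €5652

Pre-subsidy: 530 - 1.5P = -172 + 3P gives P* = 156, Q* = 296.
With the rebate, buyers effectively pay Pb = Ps − 18, where Ps is the price sellers receive.
Demand in terms of Ps becomes Qd = 530 − 1.5(Ps − 18) = 557 - 1.5Ps. Setting this equal to supply: 557 - 1.5Ps = -172 + 3Ps, so Ps = 162.
Buyers pay Pb = 162 − 18 = 144; Q' = -172 + 3·162 = 314.
Government outlay = subsidy × quantity = 18 × 314 = 5652.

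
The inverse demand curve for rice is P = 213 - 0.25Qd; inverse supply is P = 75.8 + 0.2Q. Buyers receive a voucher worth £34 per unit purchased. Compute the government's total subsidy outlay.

Pre-subsidy: 213 - 0.25Q = 75.8 + 0.2Q gives Q* = 2744/9 and P* = 1231/9.
With the rebate, buyers effectively pay Pb = Ps − 34, where Ps is the price sellers receive.
On the curves, Pb = 213 - 0.25Q and Ps = 75.8 + 0.2Q; the wedge Ps − Pb = 34 gives 75.8 + 0.2Q − (213 - 0.25Q) = 34, so Q' = 3424/9.
Then Pb = 213 − 0.25·(3424/9) = 1061/9 and Ps = 75.8 + 0.2·(3424/9) = 1367/9.
Government outlay = subsidy × quantity = 34 × 3424/9 = 116416/9.

Government cost = 116416/9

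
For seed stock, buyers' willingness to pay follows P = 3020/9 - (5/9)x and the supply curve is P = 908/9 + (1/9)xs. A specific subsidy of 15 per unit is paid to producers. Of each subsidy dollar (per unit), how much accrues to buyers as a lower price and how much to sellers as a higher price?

Pre-subsidy: 3020/9 - (5/9)x = 908/9 + (1/9)x gives x* = 352 and P* = 140.
With the subsidy, sellers receive Ps = Pb + 15 for each unit, where Pb is the price buyers pay.
On the curves, Pb = 3020/9 - (5/9)x and Ps = 908/9 + (1/9)x; the wedge Ps − Pb = 15 gives 908/9 + (1/9)x − (3020/9 - (5/9)x) = 15, so x' = 374.5.
Then Pb = 3020/9 − (5/9)·374.5 = 127.5 and Ps = 908/9 + (1/9)·374.5 = 142.5.
Buyers' price falls by P* − Pb = 140 − 127.5 = 12.5; sellers' price rises by Ps − P* = 142.5 − 140 = 2.5.

Buyers gain 12.5 per unit; sellers gain 2.5 per unit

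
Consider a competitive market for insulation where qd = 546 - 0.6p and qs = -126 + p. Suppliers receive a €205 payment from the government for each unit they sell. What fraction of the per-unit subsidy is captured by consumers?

Consumer share = 0.625

Pre-subsidy: 546 - 0.6p = -126 + p gives p* = 420, q* = 294.
With the subsidy, sellers receive ps = pb + 205 for each unit, where pb is the price buyers pay.
Supply in terms of pb becomes qs = -126 + 1(pb + 205) = 79 + pb. Setting this equal to demand: 546 - 0.6pb = 79 + pb, so pb = 291.875.
Sellers receive ps = 291.875 + 205 = 496.875; q' = 546 − 0.6·291.875 = 370.875.
Buyers' price falls by p* − pb = 420 − 291.875 = 128.125; sellers' price rises by ps − p* = 496.875 − 420 = 76.875.
So consumers capture 128.125/205 = 0.625 of each unit of subsidy.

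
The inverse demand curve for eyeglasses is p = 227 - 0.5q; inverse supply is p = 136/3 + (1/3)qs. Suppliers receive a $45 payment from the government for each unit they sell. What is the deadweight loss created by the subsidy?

Deadweight loss = $1215

Pre-subsidy: 227 - 0.5q = 136/3 + (1/3)q gives q* = 218 and p* = 118.
With the subsidy, sellers receive ps = pb + 45 for each unit, where pb is the price buyers pay.
On the curves, pb = 227 - 0.5q and ps = 136/3 + (1/3)q; the wedge ps − pb = 45 gives 136/3 + (1/3)q − (227 - 0.5q) = 45, so q' = 272.
Then pb = 227 − 0.5·272 = 91 and ps = 136/3 + (1/3)·272 = 136.
The subsidy expands output by 272 − 218 = 54 past the efficient level; on those units the gap between marginal cost and willingness to pay runs from 0 up to 45.
DWL = ½ × 45 × 54 = 1215.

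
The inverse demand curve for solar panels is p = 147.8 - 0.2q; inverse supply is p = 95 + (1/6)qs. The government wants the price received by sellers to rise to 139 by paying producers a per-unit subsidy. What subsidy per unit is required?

At a seller price of 139, quantity supplied is -570 + 6·139 = 264.
Buyers absorb 264 only when they pay pb = 147.8 − 0.2·264 = 95.
s = ps − pb = 139 − 95 = 44.

Required subsidy s = 44 per unit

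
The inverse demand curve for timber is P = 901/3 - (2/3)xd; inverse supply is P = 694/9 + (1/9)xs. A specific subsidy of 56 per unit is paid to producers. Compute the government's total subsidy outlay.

Government cost = 20104

Pre-subsidy: 901/3 - (2/3)x = 694/9 + (1/9)x gives x* = 287 and P* = 109.
With the subsidy, sellers receive Ps = Pb + 56 for each unit, where Pb is the price buyers pay.
On the curves, Pb = 901/3 - (2/3)x and Ps = 694/9 + (1/9)x; the wedge Ps − Pb = 56 gives 694/9 + (1/9)x − (901/3 - (2/3)x) = 56, so x' = 359.
Then Pb = 901/3 − (2/3)·359 = 61 and Ps = 694/9 + (1/9)·359 = 117.
Government outlay = subsidy × quantity = 56 × 359 = 20104.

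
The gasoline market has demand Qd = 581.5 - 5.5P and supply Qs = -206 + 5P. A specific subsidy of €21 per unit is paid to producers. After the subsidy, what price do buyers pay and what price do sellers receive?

Pre-subsidy: 581.5 - 5.5P = -206 + 5P gives P* = 75, Q* = 169.
With the subsidy, sellers receive Ps = Pb + 21 for each unit, where Pb is the price buyers pay.
Supply in terms of Pb becomes Qs = -206 + 5(Pb + 21) = -101 + 5Pb. Setting this equal to demand: 581.5 - 5.5Pb = -101 + 5Pb, so Pb = 65.
Sellers receive Ps = 65 + 21 = 86; Q' = 581.5 − 5.5·65 = 224.

Buyers pay €65; sellers receive €86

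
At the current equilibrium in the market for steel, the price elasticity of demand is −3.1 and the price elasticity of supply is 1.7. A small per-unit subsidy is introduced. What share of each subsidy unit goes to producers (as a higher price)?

Producer share = 31/48

For a small subsidy around the equilibrium, the benefit split depends on the relative slopes, which at a point are proportional to the elasticities.
Buyer share = εs/(εs + |εd|) = 1.7/(1.7 + 3.1) = 17/48; seller share = |εd|/(εs + |εd|) = 31/48.
So producers capture 31/48 of the subsidy.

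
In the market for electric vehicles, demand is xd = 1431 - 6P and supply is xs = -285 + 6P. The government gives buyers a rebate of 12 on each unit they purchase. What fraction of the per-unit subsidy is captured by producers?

Producer share = 0.5

Pre-subsidy: 1431 - 6P = -285 + 6P gives P* = 143, x* = 573.
With the rebate, buyers effectively pay Pb = Ps − 12, where Ps is the price sellers receive.
Demand in terms of Ps becomes xd = 1431 − 6(Ps − 12) = 1503 - 6Ps. Setting this equal to supply: 1503 - 6Ps = -285 + 6Ps, so Ps = 149.
Buyers pay Pb = 149 − 12 = 137; x' = -285 + 6·149 = 609.
Buyers' price falls by P* − Pb = 143 − 137 = 6; sellers' price rises by Ps − P* = 149 − 143 = 6.
So producers capture 6/12 = 0.5 of each unit of subsidy.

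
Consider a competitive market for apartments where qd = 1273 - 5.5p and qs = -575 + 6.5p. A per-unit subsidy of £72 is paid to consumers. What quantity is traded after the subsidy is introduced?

Pre-subsidy: 1273 - 5.5p = -575 + 6.5p gives p* = 154, q* = 426.
With the rebate, buyers effectively pay pb = ps − 72, where ps is the price sellers receive.
Demand in terms of ps becomes qd = 1273 − 5.5(ps − 72) = 1669 - 5.5ps. Setting this equal to supply: 1669 - 5.5ps = -575 + 6.5ps, so ps = 187.
Buyers pay pb = 187 − 72 = 115; q' = -575 + 6.5·187 = 640.5.

q' = 640.5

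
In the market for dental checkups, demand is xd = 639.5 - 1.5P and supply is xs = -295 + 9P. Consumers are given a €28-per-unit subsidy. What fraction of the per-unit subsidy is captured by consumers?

Consumer share = 6/7

Pre-subsidy: 639.5 - 1.5P = -295 + 9P gives P* = 89, x* = 506.
With the rebate, buyers effectively pay Pb = Ps − 28, where Ps is the price sellers receive.
Demand in terms of Ps becomes xd = 639.5 − 1.5(Ps − 28) = 681.5 - 1.5Ps. Setting this equal to supply: 681.5 - 1.5Ps = -295 + 9Ps, so Ps = 93.
Buyers pay Pb = 93 − 28 = 65; x' = -295 + 9·93 = 542.
Buyers' price falls by P* − Pb = 89 − 65 = 24; sellers' price rises by Ps − P* = 93 − 89 = 4.
So consumers capture 24/28 = 6/7 of each unit of subsidy.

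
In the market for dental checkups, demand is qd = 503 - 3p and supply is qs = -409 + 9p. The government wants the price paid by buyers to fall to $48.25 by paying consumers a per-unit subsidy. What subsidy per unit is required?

Required subsidy s = $37 per unit

At a buyer price of 48.25, quantity demanded is 503 − 3·48.25 = 358.25.
Sellers supply 358.25 only when they receive ps with -409 + 9·ps = 358.25, i.e. ps = 85.25.
s = ps − pb = 85.25 − 48.25 = 37.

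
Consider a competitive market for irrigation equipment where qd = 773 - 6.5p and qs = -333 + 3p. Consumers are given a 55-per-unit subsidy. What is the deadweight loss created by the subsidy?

Deadweight loss = 117975/38

Pre-subsidy: 773 - 6.5p = -333 + 3p gives p* = 2212/19, q* = 309/19.
With the rebate, buyers effectively pay pb = ps − 55, where ps is the price sellers receive.
Demand in terms of ps becomes qd = 773 − 6.5(ps − 55) = 1130.5 - 6.5ps. Setting this equal to supply: 1130.5 - 6.5ps = -333 + 3ps, so ps = 2927/19.
Buyers pay pb = 2927/19 − 55 = 1882/19; q' = -333 + 3·(2927/19) = 2454/19.
The subsidy expands output by 2454/19 − 309/19 = 2145/19 past the efficient level; on those units the gap between marginal cost and willingness to pay runs from 0 up to 55.
DWL = ½ × 55 × 2145/19 = 117975/38.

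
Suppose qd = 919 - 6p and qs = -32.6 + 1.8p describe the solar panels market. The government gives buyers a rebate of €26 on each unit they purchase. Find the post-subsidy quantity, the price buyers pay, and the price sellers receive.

Pre-subsidy: 919 - 6p = -32.6 + 1.8p gives p* = 122, q* = 187.
With the rebate, buyers effectively pay pb = ps − 26, where ps is the price sellers receive.
Demand in terms of ps becomes qd = 919 − 6(ps − 26) = 1075 - 6ps. Setting this equal to supply: 1075 - 6ps = -32.6 + 1.8ps, so ps = 142.
Buyers pay pb = 142 − 26 = 116; q' = -32.6 + 1.8·142 = 223.

q' = 223; buyers pay €116; sellers receive €142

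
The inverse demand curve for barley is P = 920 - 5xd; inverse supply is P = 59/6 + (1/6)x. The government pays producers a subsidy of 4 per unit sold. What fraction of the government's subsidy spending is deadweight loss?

Pre-subsidy: 920 - 5x = 59/6 + (1/6)x gives x* = 5461/31 and P* = 1215/31.
With the subsidy, sellers receive Ps = Pb + 4 for each unit, where Pb is the price buyers pay.
On the curves, Pb = 920 - 5x and Ps = 59/6 + (1/6)x; the wedge Ps − Pb = 4 gives 59/6 + (1/6)x − (920 - 5x) = 4, so x' = 5485/31.
Then Pb = 920 − 5·(5485/31) = 1095/31 and Ps = 59/6 + (1/6)·(5485/31) = 1219/31.
ΔCS = ½(5461/31 + 5485/31)(1215/31 − 1095/31) = 656760/961; ΔPS = ½(5461/31 + 5485/31)(1219/31 − 1215/31) = 21892/961.
Government spending = 4 × 5485/31 = 21940/31.
DWL = ½ × 4 × (5485/31 − 5461/31) = 48/31; fraction = (48/31) / (21940/31) = 12/5485.

DWL / government spending = 12/5485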